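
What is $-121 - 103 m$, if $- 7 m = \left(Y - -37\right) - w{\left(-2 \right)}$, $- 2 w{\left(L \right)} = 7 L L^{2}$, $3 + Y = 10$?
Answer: $\frac{801}{7} \approx 114.43$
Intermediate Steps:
$Y = 7$ ($Y = -3 + 10 = 7$)
$w{\left(L \right)} = - \frac{7 L^{3}}{2}$ ($w{\left(L \right)} = - \frac{7 L L^{2}}{2} = - \frac{7 L^{3}}{2}$)
$m = - \frac{16}{7}$ ($m = - \frac{\left(7 - -37\right) - - \frac{7 \left(-2\right)^{3}}{2}}{7} = - \frac{\left(7 + 37\right) - \left(- \frac{7}{2}\right) \left(-8\right)}{7} = - \frac{44 - 28}{7} = \left(- \frac{1}{7}\right) 16 = - \frac{16}{7} \approx -2.2857$)
$-121 - 103 m = -121 - - \frac{1648}{7} = -121 + \frac{1648}{7} = \frac{801}{7}$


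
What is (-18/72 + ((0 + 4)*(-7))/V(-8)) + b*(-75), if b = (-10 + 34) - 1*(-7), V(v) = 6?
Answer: -27959/12 ≈ -2329.9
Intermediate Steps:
b = 31 (b = 24 + 7 = 31)
(-18/72 + ((0 + 4)*(-7))/V(-8)) + b*(-75) = (-18/72 + ((0 + 4)*(-7))/6) + 31*(-75) = (-18*1/72 + (4*(-7))*(⅙)) - 2325 = (-¼ - 28*⅙) - 2325 = (-¼ - 14/3) - 2325 = -59/12 - 2325 = -27959/12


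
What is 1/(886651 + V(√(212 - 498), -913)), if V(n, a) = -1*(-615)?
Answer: 1/887266 ≈ 1.1271e-6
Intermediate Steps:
V(n, a) = 615
1/(886651 + V(√(212 - 498), -913)) = 1/(886651 + 615) = 1/887266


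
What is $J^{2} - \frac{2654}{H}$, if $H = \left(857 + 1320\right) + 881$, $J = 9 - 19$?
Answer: $\frac{151573}{1529} \approx 99.132$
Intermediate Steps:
$J = -10$ ($J = 9 - 19 = -10$)
$H = 3058$ ($H = 2177 + 881 = 3058$)
$J^{2} - \frac{2654}{H} = \left(-10\right)^{2} - \frac{2654}{3058} = 100 - 2654 \cdot \frac{1}{3058} = 100 - \frac{1327}{1529} = \frac{151573}{1529}$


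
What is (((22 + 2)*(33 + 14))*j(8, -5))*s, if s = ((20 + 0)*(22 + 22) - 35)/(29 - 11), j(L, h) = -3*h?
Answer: 794300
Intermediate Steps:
s = 845/18 (s = (20*44 - 35)/18 = (880 - 35)*(1/18) = 845*(1/18) = 845/18 ≈ 46.944)
(((22 + 2)*(33 + 14))*j(8, -5))*s = (((22 + 2)*(33 + 14))*(-3*(-5)))*(845/18) = ((24*47)*15)*(845/18) = (1128*15)*(845/18) = 16920*(845/18) = 794300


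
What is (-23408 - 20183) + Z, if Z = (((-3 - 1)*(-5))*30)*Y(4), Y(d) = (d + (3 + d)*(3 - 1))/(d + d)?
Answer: -42241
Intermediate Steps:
Y(d) = (6 + 3*d)/(2*d) (Y(d) = (d + (3 + d)*2)/((2*d)) = (d + (6 + 2*d))*(1/(2*d)) = (6 + 3*d)*(1/(2*d)) = (6 + 3*d)/(2*d))
Z = 1350 (Z = (((-3 - 1)*(-5))*30)*(3/2 + 3/4) = (-4*(-5)*30)*(3/2 + 3*(¼)) = (20*30)*(3/2 + ¾) = 600*(9/4) = 1350)
(-23408 - 20183) + Z = (-23408 - 20183) + 1350 = -43591 + 1350 = -42241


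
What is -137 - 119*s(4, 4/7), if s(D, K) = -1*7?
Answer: 696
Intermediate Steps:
s(D, K) = -7
-137 - 119*s(4, 4/7) = -137 - 119*(-7) = -137 + 833 = 696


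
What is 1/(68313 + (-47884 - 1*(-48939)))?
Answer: 1/69368 ≈ 1.4416e-5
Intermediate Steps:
1/(68313 + (-47884 - 1*(-48939))) = 1/(68313 + (-47884 + 48939)) = 1/(68313 + 1055) = 1/69368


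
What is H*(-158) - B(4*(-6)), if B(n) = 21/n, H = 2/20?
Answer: -597/40 ≈ -14.925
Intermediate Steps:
H = ⅒ (H = 2*(1/20) = ⅒ ≈ 0.10000)
H*(-158) - B(4*(-6)) = (⅒)*(-158) - 21/(4*(-6)) = -79/5 - 21/(-24) = -79/5 - 21*(-1)/24 = -79/5 - 1*(-7/8) = -79/5 + 7/8 = -597/40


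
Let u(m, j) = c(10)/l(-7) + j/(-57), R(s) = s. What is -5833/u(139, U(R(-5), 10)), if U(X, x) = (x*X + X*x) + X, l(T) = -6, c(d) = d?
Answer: -332481/10 ≈ -33248.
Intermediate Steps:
U(X, x) = X + 2*X*x (U(X, x) = (X*x + X*x) + X = 2*X*x + X = X + 2*X*x)
u(m, j) = -5/3 - j/57 (u(m, j) = 10/(-6) + j/(-57) = 10*(-1/6) + j*(-1/57) = -5/3 - j/57)
-5833/u(139, U(R(-5), 10)) = -5833/(-5/3 - (-5)*(1 + 2*10)/57) = -5833/(-5/3 - (-5)*(1 + 20)/57) = -5833/(-5/3 - (-5)*21/57) = -5833/(-5/3 - 1/57*(-105)) = -5833/(-5/3 + 35/19) = -5833/10/57 = -5833*57/10 = -332481/10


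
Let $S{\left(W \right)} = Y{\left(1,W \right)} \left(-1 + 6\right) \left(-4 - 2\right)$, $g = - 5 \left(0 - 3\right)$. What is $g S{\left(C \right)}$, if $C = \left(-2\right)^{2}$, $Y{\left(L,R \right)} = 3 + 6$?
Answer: $-4050$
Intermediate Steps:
$Y{\left(L,R \right)} = 9$
$C = 4$
$g = 15$ ($g = \left(-5\right) \left(-3\right) = 15$)
$S{\left(W \right)} = -270$ ($S{\left(W \right)} = 9 \left(-1 + 6\right) \left(-4 - 2\right) = 9 \cdot 5 \left(-6\right) = 45 \left(-6\right) = -270$)
$g S{\left(C \right)} = 15 \left(-270\right) = -4050$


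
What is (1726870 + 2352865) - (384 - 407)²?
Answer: 4079206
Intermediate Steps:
(1726870 + 2352865) - (384 - 407)² = 4079735 - 1*(-23)² = 4079735 - 1*529 = 4079735 - 529 = 4079206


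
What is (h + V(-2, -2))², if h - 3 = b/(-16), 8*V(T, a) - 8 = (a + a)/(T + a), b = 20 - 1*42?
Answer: 121/4 ≈ 30.250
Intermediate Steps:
b = -22 (b = 20 - 42 = -22)
V(T, a) = 1 + a/(4*(T + a)) (V(T, a) = 1 + ((a + a)/(T + a))/8 = 1 + ((2*a)/(T + a))/8 = 1 + (2*a/(T + a))/8 = 1 + a/(4*(T + a)))
h = 35/8 (h = 3 - 22/(-16) = 3 - 22*(-1/16) = 3 + 11/8 = 35/8 ≈ 4.3750)
(h + V(-2, -2))² = (35/8 + (-2 + (5/4)*(-2))/(-2 - 2))² = (35/8 + (-2 - 5/2)/(-4))² = (35/8 - ¼*(-9/2))² = (35/8 + 9/8)² = (11/2)² = 121/4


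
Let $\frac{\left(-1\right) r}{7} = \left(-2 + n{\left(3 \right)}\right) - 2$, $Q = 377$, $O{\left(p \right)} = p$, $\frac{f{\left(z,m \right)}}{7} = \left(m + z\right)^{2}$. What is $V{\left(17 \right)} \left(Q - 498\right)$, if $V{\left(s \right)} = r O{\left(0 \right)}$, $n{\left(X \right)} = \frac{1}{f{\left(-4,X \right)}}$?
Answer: $0$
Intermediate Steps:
$f{\left(z,m \right)} = 7 \left(m + z\right)^{2}$
$n{\left(X \right)} = \frac{1}{7 \left(-4 + X\right)^{2}}$ ($n{\left(X \right)} = \frac{1}{7 \left(X - 4\right)^{2}} = \frac{1}{7 \left(-4 + X\right)^{2}}$)
$r = 27$ ($r = - 7 \left(\left(-2 + \frac{1}{7 \left(-4 + 3\right)^{2}}\right) - 2\right) = - 7 \left(\left(-2 + \frac{1}{7 \cdot 1}\right) - 2\right) = - 7 \left(\left(-2 + \frac{1}{7} \cdot 1\right) - 2\right) = - 7 \left(\left(-2 + \frac{1}{7}\right) - 2\right) = - 7 \left(- \frac{13}{7} - 2\right) = \left(-7\right) \left(- \frac{27}{7}\right) = 27$)
$V{\left(s \right)} = 0$ ($V{\left(s \right)} = 27 \cdot 0 = 0$)
$V{\left(17 \right)} \left(Q - 498\right) = 0 \left(377 - 498\right) = 0 \left(-121\right) = 0$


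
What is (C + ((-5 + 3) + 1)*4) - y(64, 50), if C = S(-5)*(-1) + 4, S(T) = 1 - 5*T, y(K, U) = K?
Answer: -90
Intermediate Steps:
C = -22 (C = (1 - 5*(-5))*(-1) + 4 = (1 + 25)*(-1) + 4 = 26*(-1) + 4 = -26 + 4 = -22)
(C + ((-5 + 3) + 1)*4) - y(64, 50) = (-22 + ((-5 + 3) + 1)*4) - 1*64 = (-22 + (-2 + 1)*4) - 64 = (-22 - 1*4) - 64 = (-22 - 4) - 64 = -26 - 64 = -90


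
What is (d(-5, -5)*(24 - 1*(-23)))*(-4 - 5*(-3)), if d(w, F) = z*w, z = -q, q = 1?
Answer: 2585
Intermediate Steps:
z = -1 (z = -1*1 = -1)
d(w, F) = -w
(d(-5, -5)*(24 - 1*(-23)))*(-4 - 5*(-3)) = ((-1*(-5))*(24 - 1*(-23)))*(-4 - 5*(-3)) = (5*(24 + 23))*(-4 + 15) = (5*47)*11 = 235*11 = 2585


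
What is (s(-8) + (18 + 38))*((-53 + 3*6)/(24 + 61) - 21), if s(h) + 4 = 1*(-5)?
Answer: -17108/17 ≈ -1006.4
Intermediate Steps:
s(h) = -9 (s(h) = -4 + 1*(-5) = -4 - 5 = -9)
(s(-8) + (18 + 38))*((-53 + 3*6)/(24 + 61) - 21) = (-9 + (18 + 38))*((-53 + 3*6)/(24 + 61) - 21) = (-9 + 56)*((-53 + 18)/85 - 21) = 47*(-35*1/85 - 21) = 47*(-7/17 - 21) = 47*(-364/17) = -17108/17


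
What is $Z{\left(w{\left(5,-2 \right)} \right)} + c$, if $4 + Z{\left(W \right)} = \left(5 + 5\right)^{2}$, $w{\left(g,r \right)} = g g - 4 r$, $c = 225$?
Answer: $321$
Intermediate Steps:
$w{\left(g,r \right)} = g^{2} - 4 r$
$Z{\left(W \right)} = 96$ ($Z{\left(W \right)} = -4 + \left(5 + 5\right)^{2} = -4 + 10^{2} = -4 + 100 = 96$)
$Z{\left(w{\left(5,-2 \right)} \right)} + c = 96 + 225 = 321$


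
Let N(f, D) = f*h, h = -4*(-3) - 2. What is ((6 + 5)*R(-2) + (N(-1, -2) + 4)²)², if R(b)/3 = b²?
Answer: 28224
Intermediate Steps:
R(b) = 3*b²
h = 10 (h = 12 - 2 = 10)
N(f, D) = 10*f (N(f, D) = f*10 = 10*f)
((6 + 5)*R(-2) + (N(-1, -2) + 4)²)² = ((6 + 5)*(3*(-2)²) + (10*(-1) + 4)²)² = (11*(3*4) + (-10 + 4)²)² = (11*12 + (-6)²)² = (132 + 36)² = 168² = 28224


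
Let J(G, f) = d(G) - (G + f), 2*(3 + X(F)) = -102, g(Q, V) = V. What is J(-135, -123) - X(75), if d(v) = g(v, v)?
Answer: 177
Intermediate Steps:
d(v) = v
X(F) = -54 (X(F) = -3 + (1/2)*(-102) = -3 - 51 = -54)
J(G, f) = -f (J(G, f) = G - (G + f) = G + (-G - f) = -f)
J(-135, -123) - X(75) = -1*(-123) - 1*(-54) = 123 + 54 = 177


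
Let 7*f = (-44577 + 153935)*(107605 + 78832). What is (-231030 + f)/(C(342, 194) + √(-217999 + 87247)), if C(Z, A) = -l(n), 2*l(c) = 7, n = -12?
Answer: -40773520472/523057 - 1957128982656*I*√227/3661399 ≈ -77952.0 - 8.0535e+6*I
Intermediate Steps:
l(c) = 7/2 (l(c) = (½)*7 = 7/2)
C(Z, A) = -7/2 (C(Z, A) = -1*7/2 = -7/2)
f = 20388377446/7 (f = ((-44577 + 153935)*(107605 + 78832))/7 = (109358*186437)/7 = (⅐)*20388377446 = 20388377446/7 ≈ 2.9126e+9)
(-231030 + f)/(C(342, 194) + √(-217999 + 87247)) = (-231030 + 20388377446/7)/(-7/2 + √(-217999 + 87247)) = 20386760236/(7*(-7/2 + √(-130752))) = 20386760236/(7*(-7/2 + 24*I*√227))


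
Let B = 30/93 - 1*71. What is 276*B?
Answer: -604716/31 ≈ -19507.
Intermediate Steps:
B = -2191/31 (B = 30*(1/93) - 71 = 10/31 - 71 = -2191/31 ≈ -70.677)
276*B = 276*(-2191/31) = -604716/31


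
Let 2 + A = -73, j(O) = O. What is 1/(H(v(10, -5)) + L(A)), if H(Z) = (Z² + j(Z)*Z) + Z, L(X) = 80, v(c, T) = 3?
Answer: 1/101 ≈ 0.0099010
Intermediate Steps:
A = -75 (A = -2 - 73 = -75)
H(Z) = Z + 2*Z² (H(Z) = (Z² + Z*Z) + Z = (Z² + Z²) + Z = 2*Z² + Z = Z + 2*Z²)
1/(H(v(10, -5)) + L(A)) = 1/(3*(1 + 2*3) + 80) = 1/(3*(1 + 6) + 80) = 1/(3*7 + 80) = 1/(21 + 80) = 1/101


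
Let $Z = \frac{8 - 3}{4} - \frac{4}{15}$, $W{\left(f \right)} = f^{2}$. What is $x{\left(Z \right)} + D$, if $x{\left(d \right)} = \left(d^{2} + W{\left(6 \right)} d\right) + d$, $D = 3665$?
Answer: $\frac{13328461}{3600} \approx 3702.4$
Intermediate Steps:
$Z = \frac{59}{60}$ ($Z = 5 \cdot \frac{1}{4} - \frac{4}{15} = \frac{5}{4} - \frac{4}{15} = \frac{59}{60} \approx 0.98333$)
$x{\left(d \right)} = d^{2} + 37 d$ ($x{\left(d \right)} = \left(d^{2} + 6^{2} d\right) + d = \left(d^{2} + 36 d\right) + d = d^{2} + 37 d$)
$x{\left(Z \right)} + D = \frac{59 \left(37 + \frac{59}{60}\right)}{60} + 3665 = \frac{59}{60} \cdot \frac{2279}{60} + 3665 = \frac{134461}{3600} + 3665 = \frac{13328461}{3600}$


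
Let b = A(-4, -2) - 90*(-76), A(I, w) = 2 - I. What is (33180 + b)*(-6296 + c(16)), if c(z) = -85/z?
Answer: -2017730673/8 ≈ -2.5222e+8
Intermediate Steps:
b = 6846 (b = (2 - 1*(-4)) - 90*(-76) = (2 + 4) + 6840 = 6 + 6840 = 6846)
(33180 + b)*(-6296 + c(16)) = (33180 + 6846)*(-6296 - 85/16) = 40026*(-6296 - 85*1/16) = 40026*(-6296 - 85/16) = 40026*(-100821/16) = -2017730673/8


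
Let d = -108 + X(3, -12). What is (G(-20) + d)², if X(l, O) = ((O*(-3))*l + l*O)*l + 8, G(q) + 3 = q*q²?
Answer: 62204769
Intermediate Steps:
G(q) = -3 + q³ (G(q) = -3 + q*q² = -3 + q³)
X(l, O) = 8 - 2*O*l² (X(l, O) = ((-3*O)*l + O*l)*l + 8 = (-3*O*l + O*l)*l + 8 = (-2*O*l)*l + 8 = -2*O*l² + 8 = 8 - 2*O*l²)
d = 116 (d = -108 + (8 - 2*(-12)*3²) = -108 + (8 - 2*(-12)*9) = -108 + (8 + 216) = -108 + 224 = 116)
(G(-20) + d)² = ((-3 + (-20)³) + 116)² = ((-3 - 8000) + 116)² = (-8003 + 116)² = (-7887)² = 62204769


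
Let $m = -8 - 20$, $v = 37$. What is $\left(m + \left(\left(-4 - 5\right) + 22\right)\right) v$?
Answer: $-555$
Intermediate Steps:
$m = -28$ ($m = -8 - 20 = -28$)
$\left(m + \left(\left(-4 - 5\right) + 22\right)\right) v = \left(-28 + \left(\left(-4 - 5\right) + 22\right)\right) 37 = \left(-28 + \left(-9 + 22\right)\right) 37 = \left(-28 + 13\right) 37 = \left(-15\right) 37 = -555$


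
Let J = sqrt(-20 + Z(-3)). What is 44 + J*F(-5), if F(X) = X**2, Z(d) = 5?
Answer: 44 + 25*I*sqrt(15) ≈ 44.0 + 96.825*I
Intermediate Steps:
J = I*sqrt(15) (J = sqrt(-20 + 5) = sqrt(-15) = I*sqrt(15) ≈ 3.873*I)
44 + J*F(-5) = 44 + (I*sqrt(15))*(-5)**2 = 44 + (I*sqrt(15))*25 = 44 + 25*I*sqrt(15)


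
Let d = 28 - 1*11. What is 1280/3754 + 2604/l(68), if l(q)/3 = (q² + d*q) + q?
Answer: 1342989/2744174 ≈ 0.48940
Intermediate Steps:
d = 17 (d = 28 - 11 = 17)
l(q) = 3*q² + 54*q (l(q) = 3*((q² + 17*q) + q) = 3*(q² + 18*q) = 3*q² + 54*q)
1280/3754 + 2604/l(68) = 1280/3754 + 2604/((3*68*(18 + 68))) = 1280*(1/3754) + 2604/((3*68*86)) = 640/1877 + 2604/17544 = 640/1877 + 2604*(1/17544) = 640/1877 + 217/1462 = 1342989/2744174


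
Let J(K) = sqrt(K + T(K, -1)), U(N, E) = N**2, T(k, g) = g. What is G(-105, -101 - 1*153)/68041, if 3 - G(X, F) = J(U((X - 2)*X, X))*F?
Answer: 3/68041 + 26924*sqrt(11234)/68041 ≈ 41.941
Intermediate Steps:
J(K) = sqrt(-1 + K) (J(K) = sqrt(K - 1) = sqrt(-1 + K))
G(X, F) = 3 - F*sqrt(-1 + X**2*(-2 + X)**2) (G(X, F) = 3 - sqrt(-1 + ((X - 2)*X)**2)*F = 3 - sqrt(-1 + ((-2 + X)*X)**2)*F = 3 - sqrt(-1 + (X*(-2 + X))**2)*F = 3 - sqrt(-1 + X**2*(-2 + X)**2)*F = 3 - F*sqrt(-1 + X**2*(-2 + X)**2))
G(-105, -101 - 1*153)/68041 = (3 - (-101 - 1*153)*sqrt(-1 + (-105)**2*(-2 - 105)**2))/68041 = (3 - (-101 - 153)*sqrt(-1 + 11025*(-107)**2))*(1/68041) = (3 - 1*(-254)*sqrt(-1 + 11025*11449))*(1/68041) = (3 - 1*(-254)*sqrt(-1 + 126225225))*(1/68041) = (3 - 1*(-254)*sqrt(126225224))*(1/68041) = (3 - 1*(-254)*106*sqrt(11234))*(1/68041) = (3 + 26924*sqrt(11234))*(1/68041) = 3/68041 + 26924*sqrt(11234)/68041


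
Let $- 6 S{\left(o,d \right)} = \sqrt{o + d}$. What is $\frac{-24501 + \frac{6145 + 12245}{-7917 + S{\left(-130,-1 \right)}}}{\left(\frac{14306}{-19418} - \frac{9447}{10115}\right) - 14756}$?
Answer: $\frac{51713018360053725605}{31145314473329317686} - \frac{17200173130 i \sqrt{131}}{5190885745554886281} \approx 1.6604 - 3.7925 \cdot 10^{-8} i$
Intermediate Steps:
$S{\left(o,d \right)} = - \frac{\sqrt{d + o}}{6}$ ($S{\left(o,d \right)} = - \frac{\sqrt{o + d}}{6} = - \frac{\sqrt{d + o}}{6}$)
$\frac{-24501 + \frac{6145 + 12245}{-7917 + S{\left(-130,-1 \right)}}}{\left(\frac{14306}{-19418} - \frac{9447}{10115}\right) - 14756} = \frac{-24501 + \frac{6145 + 12245}{-7917 - \frac{\sqrt{-1 - 130}}{6}}}{\left(\frac{14306}{-19418} - \frac{9447}{10115}\right) - 14756} = \frac{-24501 + \frac{18390}{-7917 - \frac{\sqrt{-131}}{6}}}{\left(14306 \left(- \frac{1}{19418}\right) - \frac{9447}{10115}\right) - 14756} = \frac{-24501 + \frac{18390}{-7917 - \frac{i \sqrt{131}}{6}}}{\left(- \frac{7153}{9709} - \frac{9447}{10115}\right) - 14756} = \frac{-24501 + \frac{18390}{-7917 - \frac{i \sqrt{131}}{6}}}{- \frac{23439074}{14029505} - 14756} = \frac{-24501 + \frac{18390}{-7917 - \frac{i \sqrt{131}}{6}}}{- \frac{207042814854}{14029505}} = \left(-24501 + \frac{18390}{-7917 - \frac{i \sqrt{131}}{6}}\right) \left(- \frac{14029505}{207042814854}\right) = \frac{114578967335}{69014271618} - \frac{43000432825}{34507135809 \left(-7917 - \frac{i \sqrt{131}}{6}\right)}$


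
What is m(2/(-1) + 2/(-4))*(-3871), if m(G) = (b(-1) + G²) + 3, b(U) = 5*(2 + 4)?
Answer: -607747/4 ≈ -1.5194e+5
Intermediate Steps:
b(U) = 30 (b(U) = 5*6 = 30)
m(G) = 33 + G² (m(G) = (30 + G²) + 3 = 33 + G²)
m(2/(-1) + 2/(-4))*(-3871) = (33 + (2/(-1) + 2/(-4))²)*(-3871) = (33 + (2*(-1) + 2*(-¼))²)*(-3871) = (33 + (-2 - ½)²)*(-3871) = (33 + (-5/2)²)*(-3871) = (33 + 25/4)*(-3871) = (157/4)*(-3871) = -607747/4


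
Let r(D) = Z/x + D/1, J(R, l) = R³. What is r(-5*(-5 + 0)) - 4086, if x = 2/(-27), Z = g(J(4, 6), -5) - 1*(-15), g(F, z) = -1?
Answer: -4250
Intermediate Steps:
Z = 14 (Z = -1 - 1*(-15) = -1 + 15 = 14)
x = -2/27 (x = 2*(-1/27) = -2/27 ≈ -0.074074)
r(D) = -189 + D (r(D) = 14/(-2/27) + D/1 = 14*(-27/2) + D*1 = -189 + D)
r(-5*(-5 + 0)) - 4086 = (-189 - 5*(-5 + 0)) - 4086 = (-189 - 5*(-5)) - 4086 = (-189 + 25) - 4086 = -164 - 4086 = -4250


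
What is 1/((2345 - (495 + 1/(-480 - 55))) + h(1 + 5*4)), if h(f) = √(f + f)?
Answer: 25215085/46647381931 - 286225*√42/979595020551 ≈ 0.00053865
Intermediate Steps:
h(f) = √2*√f (h(f) = √(2*f) = √2*√f)
1/((2345 - (495 + 1/(-480 - 55))) + h(1 + 5*4)) = 1/((2345 - (495 + 1/(-480 - 55))) + √2*√(1 + 5*4)) = 1/((2345 - (495 + 1/(-535))) + √2*√(1 + 20)) = 1/((2345 - (495 - 1/535)) + √2*√21) = 1/((2345 - 1*264824/535) + √42) = 1/((2345 - 264824/535) + √42) = 1/(989751/535 + √42)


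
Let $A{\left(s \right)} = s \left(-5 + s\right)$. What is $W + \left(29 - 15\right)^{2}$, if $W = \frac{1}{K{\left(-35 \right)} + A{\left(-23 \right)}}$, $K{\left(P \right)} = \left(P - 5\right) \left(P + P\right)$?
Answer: $\frac{675025}{3444} \approx 196.0$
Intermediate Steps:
$K{\left(P \right)} = 2 P \left(-5 + P\right)$ ($K{\left(P \right)} = \left(-5 + P\right) 2 P = 2 P \left(-5 + P\right)$)
$W = \frac{1}{3444}$ ($W = \frac{1}{2 \left(-35\right) \left(-5 - 35\right) - 23 \left(-5 - 23\right)} = \frac{1}{2 \left(-35\right) \left(-40\right) - -644} = \frac{1}{2800 + 644} = \frac{1}{3444} \approx 0.00029036$)
$W + \left(29 - 15\right)^{2} = \frac{1}{3444} + \left(29 - 15\right)^{2} = \frac{1}{3444} + 14^{2} = \frac{1}{3444} + 196 = \frac{675025}{3444}$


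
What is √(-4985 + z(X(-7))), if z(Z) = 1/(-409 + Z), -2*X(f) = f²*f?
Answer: I*√44989663/95 ≈ 70.605*I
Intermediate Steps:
X(f) = -f³/2 (X(f) = -f²*f/2 = -f³/2)
√(-4985 + z(X(-7))) = √(-4985 + 1/(-409 - ½*(-7)³)) = √(-4985 + 1/(-409 - ½*(-343))) = √(-4985 + 1/(-409 + 343/2)) = √(-4985 + 1/(-475/2)) = √(-4985 - 2/475) = √(-2367877/475) = I*√44989663/95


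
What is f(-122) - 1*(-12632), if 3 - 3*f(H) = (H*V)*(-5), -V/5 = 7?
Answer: 59249/3 ≈ 19750.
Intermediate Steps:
V = -35 (V = -5*7 = -35)
f(H) = 1 - 175*H/3 (f(H) = 1 - H*(-35)*(-5)/3 = 1 - (-35*H)*(-5)/3 = 1 - 175*H/3)
f(-122) - 1*(-12632) = (1 - 175/3*(-122)) - 1*(-12632) = (1 + 21350/3) + 12632 = 21353/3 + 12632 = 59249/3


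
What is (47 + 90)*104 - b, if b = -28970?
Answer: 43218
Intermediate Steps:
(47 + 90)*104 - b = (47 + 90)*104 - 1*(-28970) = 137*104 + 28970 = 14248 + 28970 = 43218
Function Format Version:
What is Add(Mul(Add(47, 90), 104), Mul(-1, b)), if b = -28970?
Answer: 43218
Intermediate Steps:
Add(Mul(Add(47, 90), 104), Mul(-1, b)) = Add(Mul(Add(47, 90), 104), Mul(-1, -28970)) = Add(Mul(137, 104), 28970) = Add(14248, 28970) = 43218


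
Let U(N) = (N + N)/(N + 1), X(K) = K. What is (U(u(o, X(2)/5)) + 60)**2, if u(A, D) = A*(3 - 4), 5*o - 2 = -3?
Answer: 32761/9 ≈ 3640.1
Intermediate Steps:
o = -1/5 (o = 2/5 + (1/5)*(-3) = 2/5 - 3/5 = -1/5 ≈ -0.20000)
u(A, D) = -A (u(A, D) = A*(-1) = -A)
U(N) = 2*N/(1 + N) (U(N) = (2*N)/(1 + N) = 2*N/(1 + N))
(U(u(o, X(2)/5)) + 60)**2 = (2*(-1*(-1/5))/(1 - 1*(-1/5)) + 60)**2 = (2*(1/5)/(1 + 1/5) + 60)**2 = (2*(1/5)/(6/5) + 60)**2 = (2*(1/5)*(5/6) + 60)**2 = (1/3 + 60)**2 = (181/3)**2 = 32761/9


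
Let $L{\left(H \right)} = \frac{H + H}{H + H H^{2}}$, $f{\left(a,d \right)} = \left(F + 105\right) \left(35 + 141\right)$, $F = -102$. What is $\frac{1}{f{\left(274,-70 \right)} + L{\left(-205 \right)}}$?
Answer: $\frac{21013}{11094865} \approx 0.0018939$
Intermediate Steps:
$f{\left(a,d \right)} = 528$ ($f{\left(a,d \right)} = \left(-102 + 105\right) \left(35 + 141\right) = 3 \cdot 176 = 528$)
$L{\left(H \right)} = \frac{2 H}{H + H^{3}}$
$\frac{1}{f{\left(274,-70 \right)} + L{\left(-205 \right)}} = \frac{1}{528 + \frac{2}{1 + \left(-205\right)^{2}}} = \frac{1}{528 + \frac{2}{1 + 42025}} = \frac{1}{528 + \frac{2}{42026}} = \frac{1}{528 + 2 \cdot \frac{1}{42026}} = \frac{1}{528 + \frac{1}{21013}} = \frac{1}{\frac{11094865}{21013}} = \frac{21013}{11094865}$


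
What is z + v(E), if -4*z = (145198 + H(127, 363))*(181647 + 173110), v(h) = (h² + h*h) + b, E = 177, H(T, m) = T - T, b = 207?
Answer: -25754877713/2 ≈ -1.2877e+10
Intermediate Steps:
H(T, m) = 0
v(h) = 207 + 2*h² (v(h) = (h² + h*h) + 207 = (h² + h²) + 207 = 2*h² + 207 = 207 + 2*h²)
z = -25755003443/2 (z = -(145198 + 0)*(181647 + 173110)/4 = -72599*354757/2 = -¼*51510006886 = -25755003443/2 ≈ -1.2877e+10)
z + v(E) = -25755003443/2 + (207 + 2*177²) = -25755003443/2 + (207 + 2*31329) = -25755003443/2 + (207 + 62658) = -25755003443/2 + 62865 = -25754877713/2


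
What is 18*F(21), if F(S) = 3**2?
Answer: 162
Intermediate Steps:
F(S) = 9
18*F(21) = 18*9 = 162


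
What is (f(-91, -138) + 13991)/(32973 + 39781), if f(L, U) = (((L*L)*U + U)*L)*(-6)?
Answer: -624018145/72754 ≈ -8577.1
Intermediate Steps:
f(L, U) = -6*L*(U + U*L²) (f(L, U) = ((L²*U + U)*L)*(-6) = ((U*L² + U)*L)*(-6) = ((U + U*L²)*L)*(-6) = (L*(U + U*L²))*(-6) = -6*L*(U + U*L²))
(f(-91, -138) + 13991)/(32973 + 39781) = (-6*(-91)*(-138)*(1 + (-91)²) + 13991)/(32973 + 39781) = (-6*(-91)*(-138)*(1 + 8281) + 13991)/72754 = (-6*(-91)*(-138)*8282 + 13991)*(1/72754) = (-624032136 + 13991)*(1/72754) = -624018145*1/72754 = -624018145/72754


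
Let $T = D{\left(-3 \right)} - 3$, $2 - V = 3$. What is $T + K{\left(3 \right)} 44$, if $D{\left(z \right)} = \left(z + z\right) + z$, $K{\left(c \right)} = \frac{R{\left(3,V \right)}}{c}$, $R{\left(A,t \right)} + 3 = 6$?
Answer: $32$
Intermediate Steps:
$V = -1$ ($V = 2 - 3 = -1$)
$R{\left(A,t \right)} = 3$ ($R{\left(A,t \right)} = -3 + 6 = 3$)
$K{\left(c \right)} = \frac{3}{c}$
$D{\left(z \right)} = 3 z$ ($D{\left(z \right)} = 2 z + z = 3 z$)
$T = -12$ ($T = 3 \left(-3\right) - 3 = -9 - 3 = -12$)
$T + K{\left(3 \right)} 44 = -12 + \frac{3}{3} \cdot 44 = -12 + 3 \cdot \frac{1}{3} \cdot 44 = -12 + 1 \cdot 44 = -12 + 44 = 32$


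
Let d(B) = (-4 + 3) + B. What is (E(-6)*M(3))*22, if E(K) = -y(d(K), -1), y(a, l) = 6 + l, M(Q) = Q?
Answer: -330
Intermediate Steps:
d(B) = -1 + B
E(K) = -5 (E(K) = -(6 - 1) = -1*5 = -5)
(E(-6)*M(3))*22 = -5*3*22 = -15*22 = -330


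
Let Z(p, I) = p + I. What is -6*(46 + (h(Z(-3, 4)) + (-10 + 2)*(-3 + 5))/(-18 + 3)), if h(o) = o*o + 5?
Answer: -280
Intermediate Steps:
Z(p, I) = I + p
h(o) = 5 + o**2 (h(o) = o**2 + 5 = 5 + o**2)
-6*(46 + (h(Z(-3, 4)) + (-10 + 2)*(-3 + 5))/(-18 + 3)) = -6*(46 + ((5 + (4 - 3)**2) + (-10 + 2)*(-3 + 5))/(-18 + 3)) = -6*(46 + ((5 + 1**2) - 8*2)/(-15)) = -6*(46 + ((5 + 1) - 16)*(-1/15)) = -6*(46 + (6 - 16)*(-1/15)) = -6*(46 - 10*(-1/15)) = -6*(46 + 2/3) = -6*140/3 = -280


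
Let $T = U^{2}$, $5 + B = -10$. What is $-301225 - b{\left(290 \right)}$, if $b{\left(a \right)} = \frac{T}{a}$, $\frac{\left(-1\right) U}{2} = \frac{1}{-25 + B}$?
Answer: $- \frac{34942100001}{116000} \approx -3.0123 \cdot 10^{5}$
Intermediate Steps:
$B = -15$ ($B = -5 - 10 = -15$)
$U = \frac{1}{20}$ ($U = - \frac{2}{-25 - 15} = - \frac{2}{-40} = \left(-2\right) \left(- \frac{1}{40}\right) = \frac{1}{20} \approx 0.05$)
$T = \frac{1}{400}$ ($T = \left(\frac{1}{20}\right)^{2} = \frac{1}{400} \approx 0.0025$)
$b{\left(a \right)} = \frac{1}{400 a}$
$-301225 - b{\left(290 \right)} = -301225 - \frac{1}{400 \cdot 290} = -301225 - \frac{1}{400} \cdot \frac{1}{290} = -301225 - \frac{1}{116000} = - \frac{34942100001}{116000}$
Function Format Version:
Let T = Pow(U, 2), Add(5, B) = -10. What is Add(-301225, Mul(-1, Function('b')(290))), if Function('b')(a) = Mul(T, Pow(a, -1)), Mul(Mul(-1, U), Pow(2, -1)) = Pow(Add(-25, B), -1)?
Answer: Rational(-34942100001, 116000) ≈ -3.0123e+5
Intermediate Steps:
B = -15 (B = Add(-5, -10) = -15)
U = Rational(1, 20) (U = Mul(-2, Pow(Add(-25, -15), -1)) = Mul(-2, Pow(-40, -1)) = Mul(-2, Rational(-1, 40)) = Rational(1, 20) ≈ 0.050000)
T = Rational(1, 400) (T = Pow(Rational(1, 20), 2) = Rational(1, 400) ≈ 0.0025000)
Function('b')(a) = Mul(Rational(1, 400), Pow(a, -1))
Add(-301225, Mul(-1, Function('b')(290))) = Add(-301225, Mul(-1, Mul(Rational(1, 400), Pow(290, -1)))) = Add(-301225, Mul(-1, Mul(Rational(1, 400), Rational(1, 290)))) = Add(-301225, Mul(-1, Rational(1, 116000))) = Add(-301225, Rational(-1, 116000)) = Rational(-34942100001, 116000)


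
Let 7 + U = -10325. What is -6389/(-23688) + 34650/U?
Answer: -2995151/971208 ≈ -3.0839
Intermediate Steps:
U = -10332 (U = -7 - 10325 = -10332)
-6389/(-23688) + 34650/U = -6389/(-23688) + 34650/(-10332) = -6389*(-1/23688) + 34650*(-1/10332) = 6389/23688 - 275/82 = -2995151/971208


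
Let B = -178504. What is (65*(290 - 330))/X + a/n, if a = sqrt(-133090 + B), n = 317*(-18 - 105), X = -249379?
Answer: 200/19183 - I*sqrt(311594)/38991 ≈ 0.010426 - 0.014316*I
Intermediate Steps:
n = -38991 (n = 317*(-123) = -38991)
a = I*sqrt(311594) (a = sqrt(-133090 - 178504) = sqrt(-311594) = I*sqrt(311594) ≈ 558.21*I)
(65*(290 - 330))/X + a/n = (65*(290 - 330))/(-249379) + (I*sqrt(311594))/(-38991) = (65*(-40))*(-1/249379) + (I*sqrt(311594))*(-1/38991) = -2600*(-1/249379) - I*sqrt(311594)/38991 = 200/19183 - I*sqrt(311594)/38991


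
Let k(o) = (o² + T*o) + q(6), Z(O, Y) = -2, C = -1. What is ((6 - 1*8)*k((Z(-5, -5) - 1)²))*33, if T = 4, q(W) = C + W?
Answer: -8052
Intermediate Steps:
q(W) = -1 + W
k(o) = 5 + o² + 4*o (k(o) = (o² + 4*o) + (-1 + 6) = (o² + 4*o) + 5 = 5 + o² + 4*o)
((6 - 1*8)*k((Z(-5, -5) - 1)²))*33 = ((6 - 1*8)*(5 + ((-2 - 1)²)² + 4*(-2 - 1)²))*33 = ((6 - 8)*(5 + ((-3)²)² + 4*(-3)²))*33 = -2*(5 + 9² + 4*9)*33 = -2*(5 + 81 + 36)*33 = -2*122*33 = -244*33 = -8052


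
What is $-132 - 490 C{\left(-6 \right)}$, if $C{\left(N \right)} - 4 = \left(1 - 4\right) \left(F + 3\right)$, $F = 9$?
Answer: $15548$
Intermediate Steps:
$C{\left(N \right)} = -32$ ($C{\left(N \right)} = 4 + \left(1 - 4\right) \left(9 + 3\right) = 4 - 36 = -32$)
$-132 - 490 C{\left(-6 \right)} = -132 - -15680 = -132 + 15680 = 15548$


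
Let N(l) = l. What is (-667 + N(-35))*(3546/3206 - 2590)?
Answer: 2913297894/1603 ≈ 1.8174e+6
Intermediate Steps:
(-667 + N(-35))*(3546/3206 - 2590) = (-667 - 35)*(3546/3206 - 2590) = -702*(3546*(1/3206) - 2590) = -702*(1773/1603 - 2590) = -702*(-4149997/1603) = 2913297894/1603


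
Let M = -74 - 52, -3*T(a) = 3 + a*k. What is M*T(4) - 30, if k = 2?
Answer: 432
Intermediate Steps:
T(a) = -1 - 2*a/3 (T(a) = -(3 + a*2)/3 = -(3 + 2*a)/3 = -1 - 2*a/3)
M = -126
M*T(4) - 30 = -126*(-1 - ⅔*4) - 30 = -126*(-1 - 8/3) - 30 = -126*(-11/3) - 30 = 462 - 30 = 432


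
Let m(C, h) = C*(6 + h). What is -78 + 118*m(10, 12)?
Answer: 21162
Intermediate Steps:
-78 + 118*m(10, 12) = -78 + 118*(10*(6 + 12)) = -78 + 118*(10*18) = -78 + 118*180 = -78 + 21240 = 21162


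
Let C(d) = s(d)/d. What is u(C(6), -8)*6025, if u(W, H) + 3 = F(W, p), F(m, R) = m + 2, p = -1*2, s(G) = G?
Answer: 0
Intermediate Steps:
C(d) = 1 (C(d) = d/d = 1)
p = -2
F(m, R) = 2 + m
u(W, H) = -1 + W (u(W, H) = -3 + (2 + W) = -1 + W)
u(C(6), -8)*6025 = (-1 + 1)*6025 = 0*6025 = 0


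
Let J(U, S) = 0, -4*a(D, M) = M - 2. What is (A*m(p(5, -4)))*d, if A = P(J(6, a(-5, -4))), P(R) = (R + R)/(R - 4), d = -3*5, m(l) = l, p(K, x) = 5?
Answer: 0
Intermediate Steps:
a(D, M) = ½ - M/4 (a(D, M) = -(M - 2)/4 = -(-2 + M)/4 = ½ - M/4)
d = -15
P(R) = 2*R/(-4 + R) (P(R) = (2*R)/(-4 + R) = 2*R/(-4 + R))
A = 0 (A = 2*0/(-4 + 0) = 2*0/(-4) = 2*0*(-¼) = 0)
(A*m(p(5, -4)))*d = (0*5)*(-15) = 0*(-15) = 0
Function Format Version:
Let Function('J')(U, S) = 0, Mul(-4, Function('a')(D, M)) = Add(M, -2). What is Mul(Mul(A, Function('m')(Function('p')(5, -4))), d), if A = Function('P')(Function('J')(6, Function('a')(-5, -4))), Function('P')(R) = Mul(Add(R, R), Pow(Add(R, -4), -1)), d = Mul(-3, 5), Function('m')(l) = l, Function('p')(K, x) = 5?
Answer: 0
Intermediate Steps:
Function('a')(D, M) = Add(Rational(1, 2), Mul(Rational(-1, 4), M)) (Function('a')(D, M) = Mul(Rational(-1, 4), Add(M, -2)) = Mul(Rational(-1, 4), Add(-2, M)) = Add(Rational(1, 2), Mul(Rational(-1, 4), M)))
d = -15
Function('P')(R) = Mul(2, R, Pow(Add(-4, R), -1)) (Function('P')(R) = Mul(Mul(2, R), Pow(Add(-4, R), -1)) = Mul(2, R, Pow(Add(-4, R), -1)))
A = 0 (A = Mul(2, 0, Pow(Add(-4, 0), -1)) = Mul(2, 0, Pow(-4, -1)) = Mul(2, 0, Rational(-1, 4)) = 0)
Mul(Mul(A, Function('m')(Function('p')(5, -4))), d) = Mul(Mul(0, 5), -15) = Mul(0, -15) = 0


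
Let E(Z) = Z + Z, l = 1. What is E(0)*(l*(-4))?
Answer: 0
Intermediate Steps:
E(Z) = 2*Z
E(0)*(l*(-4)) = (2*0)*(1*(-4)) = 0*(-4) = 0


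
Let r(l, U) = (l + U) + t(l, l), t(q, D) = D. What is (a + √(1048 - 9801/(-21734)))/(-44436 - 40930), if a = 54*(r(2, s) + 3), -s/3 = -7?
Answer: -756/42683 - √495253375222/1855344644 ≈ -0.018091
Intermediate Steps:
s = 21 (s = -3*(-7) = 21)
r(l, U) = U + 2*l (r(l, U) = (l + U) + l = (U + l) + l = U + 2*l)
a = 1512 (a = 54*((21 + 2*2) + 3) = 54*((21 + 4) + 3) = 54*(25 + 3) = 54*28 = 1512)
(a + √(1048 - 9801/(-21734)))/(-44436 - 40930) = (1512 + √(1048 - 9801/(-21734)))/(-44436 - 40930) = (1512 + √(1048 - 9801*(-1/21734)))/(-85366) = (1512 + √(1048 + 9801/21734))*(-1/85366) = (1512 + √(22787033/21734))*(-1/85366) = (1512 + √495253375222/21734)*(-1/85366) = -756/42683 - √495253375222/1855344644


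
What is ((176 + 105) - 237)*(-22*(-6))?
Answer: 5808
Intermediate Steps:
((176 + 105) - 237)*(-22*(-6)) = (281 - 237)*132 = 44*132 = 5808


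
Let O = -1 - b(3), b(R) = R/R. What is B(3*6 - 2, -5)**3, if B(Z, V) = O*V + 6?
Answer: 4096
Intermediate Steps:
b(R) = 1
O = -2 (O = -1 - 1*1 = -1 - 1 = -2)
B(Z, V) = 6 - 2*V (B(Z, V) = -2*V + 6 = 6 - 2*V)
B(3*6 - 2, -5)**3 = (6 - 2*(-5))**3 = (6 + 10)**3 = 16**3 = 4096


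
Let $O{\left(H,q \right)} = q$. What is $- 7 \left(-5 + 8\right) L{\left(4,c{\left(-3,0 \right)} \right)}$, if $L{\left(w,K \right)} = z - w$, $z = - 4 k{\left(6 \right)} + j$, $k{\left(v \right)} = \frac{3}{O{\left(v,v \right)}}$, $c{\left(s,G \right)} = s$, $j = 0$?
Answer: $126$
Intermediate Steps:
$k{\left(v \right)} = \frac{3}{v}$
$z = -2$ ($z = - 4 \cdot \frac{3}{6} + 0 = - 4 \cdot 3 \cdot \frac{1}{6} + 0 = \left(-4\right) \frac{1}{2} + 0 = -2 + 0 = -2$)
$L{\left(w,K \right)} = -2 - w$
$- 7 \left(-5 + 8\right) L{\left(4,c{\left(-3,0 \right)} \right)} = - 7 \left(-5 + 8\right) \left(-2 - 4\right) = \left(-7\right) 3 \left(-2 - 4\right) = \left(-21\right) \left(-6\right) = 126$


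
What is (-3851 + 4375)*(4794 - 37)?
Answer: 2492668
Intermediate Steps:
(-3851 + 4375)*(4794 - 37) = 524*4757 = 2492668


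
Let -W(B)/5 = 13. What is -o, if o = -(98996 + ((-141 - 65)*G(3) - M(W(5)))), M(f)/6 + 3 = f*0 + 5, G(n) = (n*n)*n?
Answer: 93422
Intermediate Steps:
G(n) = n**3 (G(n) = n**2*n = n**3)
W(B) = -65 (W(B) = -5*13 = -65)
M(f) = 12 (M(f) = -18 + 6*(f*0 + 5) = -18 + 6*(0 + 5) = -18 + 6*5 = -18 + 30 = 12)
o = -93422 (o = -(98996 + ((-141 - 65)*3**3 - 1*12)) = -(98996 + (-206*27 - 12)) = -(98996 + (-5562 - 12)) = -(98996 - 5574) = -1*93422 = -93422)
-o = -1*(-93422) = 93422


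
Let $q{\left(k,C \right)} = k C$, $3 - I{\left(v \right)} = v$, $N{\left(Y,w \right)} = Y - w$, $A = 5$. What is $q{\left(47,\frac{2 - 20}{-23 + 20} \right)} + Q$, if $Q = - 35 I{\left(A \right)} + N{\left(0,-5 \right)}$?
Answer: $357$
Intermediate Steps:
$I{\left(v \right)} = 3 - v$
$Q = 75$ ($Q = - 35 \left(3 - 5\right) + \left(0 - -5\right) = - 35 \left(3 - 5\right) + \left(0 + 5\right) = \left(-35\right) \left(-2\right) + 5 = 70 + 5 = 75$)
$q{\left(k,C \right)} = C k$
$q{\left(47,\frac{2 - 20}{-23 + 20} \right)} + Q = \frac{2 - 20}{-23 + 20} \cdot 47 + 75 = - \frac{18}{-3} \cdot 47 + 75 = \left(-18\right) \left(- \frac{1}{3}\right) 47 + 75 = 6 \cdot 47 + 75 = 282 + 75 = 357$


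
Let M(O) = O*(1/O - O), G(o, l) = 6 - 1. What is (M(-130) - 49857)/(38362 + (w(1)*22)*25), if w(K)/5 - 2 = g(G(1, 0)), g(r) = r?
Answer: -5563/4801 ≈ -1.1587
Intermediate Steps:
G(o, l) = 5
w(K) = 35 (w(K) = 10 + 5*5 = 10 + 25 = 35)
M(O) = O*(1/O - O)
(M(-130) - 49857)/(38362 + (w(1)*22)*25) = ((1 - 1*(-130)²) - 49857)/(38362 + (35*22)*25) = ((1 - 1*16900) - 49857)/(38362 + 770*25) = ((1 - 16900) - 49857)/(38362 + 19250) = (-16899 - 49857)/57612 = -66756*1/57612 = -5563/4801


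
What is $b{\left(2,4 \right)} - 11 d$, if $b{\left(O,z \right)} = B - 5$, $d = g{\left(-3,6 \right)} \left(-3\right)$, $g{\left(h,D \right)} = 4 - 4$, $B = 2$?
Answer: $-3$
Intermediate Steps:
$g{\left(h,D \right)} = 0$ ($g{\left(h,D \right)} = 4 - 4 = 0$)
$d = 0$ ($d = 0 \left(-3\right) = 0$)
$b{\left(O,z \right)} = -3$ ($b{\left(O,z \right)} = 2 - 5 = -3$)
$b{\left(2,4 \right)} - 11 d = -3 - 0 = -3 + 0 = -3$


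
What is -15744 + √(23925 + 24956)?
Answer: -15744 + √48881 ≈ -15523.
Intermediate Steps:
-15744 + √(23925 + 24956) = -15744 + √48881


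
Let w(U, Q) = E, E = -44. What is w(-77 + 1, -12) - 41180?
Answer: -41224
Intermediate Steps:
w(U, Q) = -44
w(-77 + 1, -12) - 41180 = -44 - 41180 = -41224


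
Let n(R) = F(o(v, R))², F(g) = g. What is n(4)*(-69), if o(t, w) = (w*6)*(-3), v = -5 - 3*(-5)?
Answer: -357696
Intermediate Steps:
v = 10 (v = -5 + 15 = 10)
o(t, w) = -18*w (o(t, w) = (6*w)*(-3) = -18*w)
n(R) = 324*R² (n(R) = (-18*R)² = 324*R²)
n(4)*(-69) = (324*4²)*(-69) = (324*16)*(-69) = 5184*(-69) = -357696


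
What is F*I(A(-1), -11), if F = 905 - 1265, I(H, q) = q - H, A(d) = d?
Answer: 3600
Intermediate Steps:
F = -360
F*I(A(-1), -11) = -360*(-11 - 1*(-1)) = -360*(-11 + 1) = -360*(-10) = 3600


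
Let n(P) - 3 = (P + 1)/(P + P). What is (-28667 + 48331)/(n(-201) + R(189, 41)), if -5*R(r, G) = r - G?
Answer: -19762320/26233 ≈ -753.34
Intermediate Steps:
R(r, G) = -r/5 + G/5 (R(r, G) = -(r - G)/5 = -r/5 + G/5)
n(P) = 3 + (1 + P)/(2*P) (n(P) = 3 + (P + 1)/(P + P) = 3 + (1 + P)/((2*P)) = 3 + (1 + P)*(1/(2*P)) = 3 + (1 + P)/(2*P))
(-28667 + 48331)/(n(-201) + R(189, 41)) = (-28667 + 48331)/((½)*(1 + 7*(-201))/(-201) + (-⅕*189 + (⅕)*41)) = 19664/((½)*(-1/201)*(1 - 1407) + (-189/5 + 41/5)) = 19664/((½)*(-1/201)*(-1406) - 148/5) = 19664/(703/201 - 148/5) = 19664/(-26233/1005) = 19664*(-1005/26233) = -19762320/26233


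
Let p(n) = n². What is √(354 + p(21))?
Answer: √795 ≈ 28.196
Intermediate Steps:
√(354 + p(21)) = √(354 + 21²) = √(354 + 441) = √795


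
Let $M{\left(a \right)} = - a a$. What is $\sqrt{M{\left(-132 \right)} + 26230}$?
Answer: $\sqrt{8806} \approx 93.84$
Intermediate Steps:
$M{\left(a \right)} = - a^{2}$
$\sqrt{M{\left(-132 \right)} + 26230} = \sqrt{- \left(-132\right)^{2} + 26230} = \sqrt{\left(-1\right) 17424 + 26230} = \sqrt{-17424 + 26230} = \sqrt{8806}$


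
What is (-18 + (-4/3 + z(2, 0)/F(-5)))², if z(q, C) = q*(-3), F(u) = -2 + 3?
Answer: 5776/9 ≈ 641.78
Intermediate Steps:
F(u) = 1
z(q, C) = -3*q
(-18 + (-4/3 + z(2, 0)/F(-5)))² = (-18 + (-4/3 - 3*2/1))² = (-18 + (-4*⅓ - 6*1))² = (-18 + (-4/3 - 6))² = (-18 - 22/3)² = (-76/3)² = 5776/9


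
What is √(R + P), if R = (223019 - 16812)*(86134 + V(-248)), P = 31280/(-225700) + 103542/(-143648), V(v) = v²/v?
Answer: √161993838197975740933565/3024380 ≈ 1.3308e+5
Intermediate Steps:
V(v) = v
P = -696568471/810533840 (P = 31280*(-1/225700) + 103542*(-1/143648) = -1564/11285 - 51771/71824 = -696568471/810533840 ≈ -0.85940)
R = 17710294402 (R = (223019 - 16812)*(86134 - 248) = 206207*85886 = 17710294402)
√(R + P) = √(17710294402 - 696568471/810533840) = √(14354792928486995209/810533840) = √161993838197975740933565/3024380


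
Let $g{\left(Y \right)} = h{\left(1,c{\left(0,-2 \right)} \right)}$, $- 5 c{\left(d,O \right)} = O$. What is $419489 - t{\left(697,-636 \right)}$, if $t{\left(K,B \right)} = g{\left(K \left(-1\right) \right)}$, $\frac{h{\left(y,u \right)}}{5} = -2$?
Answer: $419499$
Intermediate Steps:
$c{\left(d,O \right)} = - \frac{O}{5}$
$h{\left(y,u \right)} = -10$ ($h{\left(y,u \right)} = 5 \left(-2\right) = -10$)
$g{\left(Y \right)} = -10$
$t{\left(K,B \right)} = -10$
$419489 - t{\left(697,-636 \right)} = 419489 - -10 = 419489 + 10 = 419499$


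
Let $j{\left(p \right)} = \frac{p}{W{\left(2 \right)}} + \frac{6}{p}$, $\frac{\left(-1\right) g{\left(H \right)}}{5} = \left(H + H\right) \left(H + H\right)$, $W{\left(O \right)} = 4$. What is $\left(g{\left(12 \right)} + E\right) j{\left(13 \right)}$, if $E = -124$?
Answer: $- \frac{144943}{13} \approx -11149.0$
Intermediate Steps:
$g{\left(H \right)} = - 20 H^{2}$ ($g{\left(H \right)} = - 5 \left(H + H\right) \left(H + H\right) = - 5 \cdot 2 H 2 H = - 5 \cdot 4 H^{2} = - 20 H^{2}$)
$j{\left(p \right)} = \frac{6}{p} + \frac{p}{4}$ ($j{\left(p \right)} = \frac{p}{4} + \frac{6}{p} = \frac{6}{p} + \frac{p}{4}$)
$\left(g{\left(12 \right)} + E\right) j{\left(13 \right)} = \left(- 20 \cdot 12^{2} - 124\right) \left(\frac{6}{13} + \frac{1}{4} \cdot 13\right) = \left(\left(-20\right) 144 - 124\right) \left(6 \cdot \frac{1}{13} + \frac{13}{4}\right) = \left(-2880 - 124\right) \left(\frac{6}{13} + \frac{13}{4}\right) = \left(-3004\right) \frac{193}{52} = - \frac{144943}{13}$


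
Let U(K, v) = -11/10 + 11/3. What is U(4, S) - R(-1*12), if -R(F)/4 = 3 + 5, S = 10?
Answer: 1037/30 ≈ 34.567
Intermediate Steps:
U(K, v) = 77/30 (U(K, v) = -11*⅒ + 11*(⅓) = -11/10 + 11/3 = 77/30)
R(F) = -32 (R(F) = -4*(3 + 5) = -4*8 = -32)
U(4, S) - R(-1*12) = 77/30 - 1*(-32) = 77/30 + 32 = 1037/30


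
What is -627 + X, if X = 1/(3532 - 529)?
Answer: -1882880/3003 ≈ -627.00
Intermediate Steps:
X = 1/3003 ≈ 0.00033300
-627 + X = -627 + 1/3003 = -1882880/3003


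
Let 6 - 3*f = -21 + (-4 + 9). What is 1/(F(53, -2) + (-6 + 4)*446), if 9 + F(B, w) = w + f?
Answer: -3/2687 ≈ -0.0011165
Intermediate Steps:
f = 22/3 (f = 2 - (-21 + (-4 + 9))/3 = 2 - (-21 + 5)/3 = 2 - ⅓*(-16) = 2 + 16/3 = 22/3 ≈ 7.3333)
F(B, w) = -5/3 + w (F(B, w) = -9 + (w + 22/3) = -9 + (22/3 + w) = -5/3 + w)
1/(F(53, -2) + (-6 + 4)*446) = 1/((-5/3 - 2) + (-6 + 4)*446) = 1/(-11/3 - 2*446) = 1/(-11/3 - 892) = 1/(-2687/3) = -3/2687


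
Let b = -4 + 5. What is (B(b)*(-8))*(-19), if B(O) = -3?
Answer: -456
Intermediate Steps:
b = 1
(B(b)*(-8))*(-19) = -3*(-8)*(-19) = 24*(-19) = -456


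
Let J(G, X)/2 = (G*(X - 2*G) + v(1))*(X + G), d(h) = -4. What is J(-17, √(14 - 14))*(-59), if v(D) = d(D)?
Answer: -1167492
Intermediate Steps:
v(D) = -4
J(G, X) = 2*(-4 + G*(X - 2*G))*(G + X) (J(G, X) = 2*((G*(X - 2*G) - 4)*(X + G)) = 2*((-4 + G*(X - 2*G))*(G + X)) = 2*(-4 + G*(X - 2*G))*(G + X))
J(-17, √(14 - 14))*(-59) = (-8*(-17) - 8*√(14 - 14) - 4*(-17)³ - 2*√(14 - 14)*(-17)² + 2*(-17)*(√(14 - 14))²)*(-59) = (136 - 8*√0 - 4*(-4913) - 2*√0*289 + 2*(-17)*(√0)²)*(-59) = (136 - 8*0 + 19652 - 2*0*289 + 2*(-17)*0²)*(-59) = (136 + 0 + 19652 + 0 + 2*(-17)*0)*(-59) = (136 + 0 + 19652 + 0 + 0)*(-59) = 19788*(-59) = -1167492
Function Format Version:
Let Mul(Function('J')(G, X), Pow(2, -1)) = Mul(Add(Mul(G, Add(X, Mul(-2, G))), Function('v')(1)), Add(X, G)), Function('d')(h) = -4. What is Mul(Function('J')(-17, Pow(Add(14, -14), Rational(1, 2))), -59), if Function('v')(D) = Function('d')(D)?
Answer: -1167492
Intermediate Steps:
Function('v')(D) = -4
Function('J')(G, X) = Mul(2, Add(-4, Mul(G, Add(X, Mul(-2, G)))), Add(G, X)) (Function('J')(G, X) = Mul(2, Mul(Add(Mul(G, Add(X, Mul(-2, G))), -4), Add(X, G))) = Mul(2, Mul(Add(-4, Mul(G, Add(X, Mul(-2, G)))), Add(G, X))) = Mul(2, Add(-4, Mul(G, Add(X, Mul(-2, G)))), Add(G, X)))
Mul(Function('J')(-17, Pow(Add(14, -14), Rational(1, 2))), -59) = Mul(Add(Mul(-8, -17), Mul(-8, Pow(Add(14, -14), Rational(1, 2))), Mul(-4, Pow(-17, 3)), Mul(-2, Pow(Add(14, -14), Rational(1, 2)), Pow(-17, 2)), Mul(2, -17, Pow(Pow(Add(14, -14), Rational(1, 2)), 2))), -59) = Mul(Add(136, Mul(-8, Pow(0, Rational(1, 2))), Mul(-4, -4913), Mul(-2, Pow(0, Rational(1, 2)), 289), Mul(2, -17, Pow(Pow(0, Rational(1, 2)), 2))), -59) = Mul(Add(136, Mul(-8, 0), 19652, Mul(-2, 0, 289), Mul(2, -17, Pow(0, 2))), -59) = Mul(Add(136, 0, 19652, 0, Mul(2, -17, 0)), -59) = Mul(Add(136, 0, 19652, 0, 0), -59) = Mul(19788, -59) = -1167492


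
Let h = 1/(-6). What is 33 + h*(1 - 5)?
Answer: 101/3 ≈ 33.667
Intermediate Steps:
h = -1/6 (h = 1*(-1/6) = -1/6 ≈ -0.16667)
33 + h*(1 - 5) = 33 - (1 - 5)/6 = 33 - 1/6*(-4) = 33 + 2/3 = 101/3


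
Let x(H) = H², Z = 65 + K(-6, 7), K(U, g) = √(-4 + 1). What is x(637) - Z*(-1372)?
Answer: 494949 + 1372*I*√3 ≈ 4.9495e+5 + 2376.4*I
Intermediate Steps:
K(U, g) = I*√3 (K(U, g) = √(-3) = I*√3)
Z = 65 + I*√3 ≈ 65.0 + 1.732*I
x(637) - Z*(-1372) = 637² - (65 + I*√3)*(-1372) = 405769 - (-89180 - 1372*I*√3) = 405769 + (89180 + 1372*I*√3) = 494949 + 1372*I*√3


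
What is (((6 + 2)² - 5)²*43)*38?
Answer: 5687954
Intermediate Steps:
(((6 + 2)² - 5)²*43)*38 = ((8² - 5)²*43)*38 = ((64 - 5)²*43)*38 = (59²*43)*38 = (3481*43)*38 = 149683*38 = 5687954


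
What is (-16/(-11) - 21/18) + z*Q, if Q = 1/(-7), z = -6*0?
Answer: 19/66 ≈ 0.28788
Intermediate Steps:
z = 0
Q = -⅐ ≈ -0.14286
(-16/(-11) - 21/18) + z*Q = (-16/(-11) - 21/18) + 0*(-⅐) = (-16*(-1/11) - 21*1/18) + 0 = (16/11 - 7/6) + 0 = 19/66 + 0 = 19/66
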